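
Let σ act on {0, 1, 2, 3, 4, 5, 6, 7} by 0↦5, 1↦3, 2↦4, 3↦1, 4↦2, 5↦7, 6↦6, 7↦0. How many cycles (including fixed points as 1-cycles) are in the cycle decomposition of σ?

Cycle decomposition: (0 5 7) (1 3) (2 4) (6).
4 cycles.

4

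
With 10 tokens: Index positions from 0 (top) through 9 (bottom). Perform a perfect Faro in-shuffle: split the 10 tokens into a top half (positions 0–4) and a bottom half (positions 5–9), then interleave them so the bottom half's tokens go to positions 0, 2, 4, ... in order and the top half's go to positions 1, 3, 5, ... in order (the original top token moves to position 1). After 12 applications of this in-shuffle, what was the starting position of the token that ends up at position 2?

8

Work backwards from position 2, undoing one in-shuffle at a time:
2 ← 6 ← 8 ← 9 ← 4 ← 7 ← 3 ← 1 ← 0 ← 5 ← 2 ← 6 ← 8
So the token now at position 2 started at position 8.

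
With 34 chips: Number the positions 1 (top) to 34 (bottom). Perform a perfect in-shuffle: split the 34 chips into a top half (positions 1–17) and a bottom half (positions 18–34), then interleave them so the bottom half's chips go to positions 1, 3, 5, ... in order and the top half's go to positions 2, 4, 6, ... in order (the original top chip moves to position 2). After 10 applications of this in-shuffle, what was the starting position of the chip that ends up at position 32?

23

Work backwards from position 32, undoing one in-shuffle at a time:
32 ← 16 ← 8 ← 4 ← 2 ← 1 ← 18 ← 9 ← 22 ← 11 ← 23
So the chip now at position 32 started at position 23.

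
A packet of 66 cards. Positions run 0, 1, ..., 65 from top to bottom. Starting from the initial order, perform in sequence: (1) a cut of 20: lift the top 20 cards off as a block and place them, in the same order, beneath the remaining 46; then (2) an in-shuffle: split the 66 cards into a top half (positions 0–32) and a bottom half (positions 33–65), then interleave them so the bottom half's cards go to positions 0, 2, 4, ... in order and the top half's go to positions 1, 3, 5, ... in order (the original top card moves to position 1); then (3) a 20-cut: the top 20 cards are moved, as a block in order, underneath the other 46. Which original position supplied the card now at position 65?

29

Undo the operations in reverse order, starting from position 65:
  undo op 3 (cut 20): 65 ← 19
  undo op 2 (in-shuffle, from top half): 19 ← 9
  undo op 1 (cut 20): 9 ← 29
So the card at position 65 came from original position 29.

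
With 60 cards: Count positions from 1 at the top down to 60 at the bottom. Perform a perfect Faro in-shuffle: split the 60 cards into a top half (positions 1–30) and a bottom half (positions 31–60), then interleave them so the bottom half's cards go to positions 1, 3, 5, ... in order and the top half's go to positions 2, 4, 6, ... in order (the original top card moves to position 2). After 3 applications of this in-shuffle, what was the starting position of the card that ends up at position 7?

Work backwards from position 7, undoing one in-shuffle at a time:
7 ← 34 ← 17 ← 39
So the card now at position 7 started at position 39.

39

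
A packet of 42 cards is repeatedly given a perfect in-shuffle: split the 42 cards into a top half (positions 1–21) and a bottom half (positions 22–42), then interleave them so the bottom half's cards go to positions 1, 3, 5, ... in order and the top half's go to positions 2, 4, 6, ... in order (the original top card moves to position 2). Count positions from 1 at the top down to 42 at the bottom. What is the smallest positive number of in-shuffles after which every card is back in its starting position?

14

The in-shuffle permutes the 42 positions with cycle lengths [14, 14, 14].
Every card is home exactly when every cycle has completed a whole number of laps, i.e. after lcm(14) = 14 in-shuffles.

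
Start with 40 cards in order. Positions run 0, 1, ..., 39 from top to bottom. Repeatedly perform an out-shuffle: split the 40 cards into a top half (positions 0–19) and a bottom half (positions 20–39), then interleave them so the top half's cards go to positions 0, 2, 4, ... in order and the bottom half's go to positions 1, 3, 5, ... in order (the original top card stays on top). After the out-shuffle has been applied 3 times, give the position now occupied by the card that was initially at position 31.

Track the card's position through each out-shuffle:
31 → 23 → 7 → 14

14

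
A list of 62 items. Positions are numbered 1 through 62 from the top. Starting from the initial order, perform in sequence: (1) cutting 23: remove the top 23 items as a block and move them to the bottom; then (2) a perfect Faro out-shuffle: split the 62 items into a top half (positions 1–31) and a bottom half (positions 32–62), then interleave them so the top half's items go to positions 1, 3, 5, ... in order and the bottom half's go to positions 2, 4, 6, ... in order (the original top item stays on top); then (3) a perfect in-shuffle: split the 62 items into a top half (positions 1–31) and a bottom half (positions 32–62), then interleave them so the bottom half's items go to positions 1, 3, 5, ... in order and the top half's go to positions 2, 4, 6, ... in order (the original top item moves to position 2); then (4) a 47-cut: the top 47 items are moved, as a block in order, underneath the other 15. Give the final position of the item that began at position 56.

Track the item from position 56 forward through each operation:
  after op 1 (cut 23): 56 → 33
  after op 2 (out-shuffle): 33 → 4
  after op 3 (in-shuffle): 4 → 8
  after op 4 (cut 47): 8 → 23

23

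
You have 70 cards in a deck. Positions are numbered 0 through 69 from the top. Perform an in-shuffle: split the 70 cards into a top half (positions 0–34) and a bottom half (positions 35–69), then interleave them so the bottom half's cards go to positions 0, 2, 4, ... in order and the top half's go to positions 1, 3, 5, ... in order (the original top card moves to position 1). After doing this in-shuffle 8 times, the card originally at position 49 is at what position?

19

Track the card's position through each in-shuffle:
49 → 28 → 57 → 44 → 18 → 37 → 4 → 9 → 19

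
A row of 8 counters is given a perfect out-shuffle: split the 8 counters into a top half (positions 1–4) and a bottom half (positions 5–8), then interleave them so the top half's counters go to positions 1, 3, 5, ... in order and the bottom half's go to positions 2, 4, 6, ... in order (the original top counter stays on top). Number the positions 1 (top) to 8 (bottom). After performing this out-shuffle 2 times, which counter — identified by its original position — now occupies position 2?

Work backwards from position 2, undoing one out-shuffle at a time:
2 ← 5 ← 3
So the counter now at position 2 started at position 3.

3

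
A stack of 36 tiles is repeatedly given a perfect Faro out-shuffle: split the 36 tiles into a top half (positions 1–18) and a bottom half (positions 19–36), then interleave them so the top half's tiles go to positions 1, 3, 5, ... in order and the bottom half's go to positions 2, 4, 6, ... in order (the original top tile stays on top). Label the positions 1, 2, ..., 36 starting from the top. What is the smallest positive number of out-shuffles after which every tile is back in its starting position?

12

The out-shuffle permutes the 36 positions with cycle lengths [1, 1, 3, 3, 4, 12, 12].
Every tile is home exactly when every cycle has completed a whole number of laps, i.e. after lcm(1, 3, 4, 12) = 12 out-shuffles.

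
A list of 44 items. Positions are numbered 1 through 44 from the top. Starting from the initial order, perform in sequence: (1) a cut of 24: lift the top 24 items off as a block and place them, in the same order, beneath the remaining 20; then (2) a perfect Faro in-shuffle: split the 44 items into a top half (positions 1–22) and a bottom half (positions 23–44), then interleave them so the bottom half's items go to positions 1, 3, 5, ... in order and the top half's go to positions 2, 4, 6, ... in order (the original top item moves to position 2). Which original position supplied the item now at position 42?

1

Undo the operations in reverse order, starting from position 42:
  undo op 2 (in-shuffle, from top half): 42 ← 21
  undo op 1 (cut 24): 21 ← 1
So the item at position 42 came from original position 1.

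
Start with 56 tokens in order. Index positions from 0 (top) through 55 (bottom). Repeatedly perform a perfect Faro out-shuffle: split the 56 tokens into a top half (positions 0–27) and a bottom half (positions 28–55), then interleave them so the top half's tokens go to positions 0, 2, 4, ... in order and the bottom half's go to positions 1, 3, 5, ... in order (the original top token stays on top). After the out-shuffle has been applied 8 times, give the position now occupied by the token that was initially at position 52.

2

Track the token's position through each out-shuffle:
52 → 49 → 43 → 31 → 7 → 14 → 28 → 1 → 2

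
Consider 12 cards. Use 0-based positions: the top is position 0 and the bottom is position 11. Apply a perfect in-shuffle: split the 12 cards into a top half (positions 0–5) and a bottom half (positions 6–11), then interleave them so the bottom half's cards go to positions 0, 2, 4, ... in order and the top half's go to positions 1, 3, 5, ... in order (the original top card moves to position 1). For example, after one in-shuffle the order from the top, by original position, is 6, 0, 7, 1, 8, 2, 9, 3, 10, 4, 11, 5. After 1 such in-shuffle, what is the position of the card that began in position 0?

Track the card's position through each in-shuffle:
0 → 1

1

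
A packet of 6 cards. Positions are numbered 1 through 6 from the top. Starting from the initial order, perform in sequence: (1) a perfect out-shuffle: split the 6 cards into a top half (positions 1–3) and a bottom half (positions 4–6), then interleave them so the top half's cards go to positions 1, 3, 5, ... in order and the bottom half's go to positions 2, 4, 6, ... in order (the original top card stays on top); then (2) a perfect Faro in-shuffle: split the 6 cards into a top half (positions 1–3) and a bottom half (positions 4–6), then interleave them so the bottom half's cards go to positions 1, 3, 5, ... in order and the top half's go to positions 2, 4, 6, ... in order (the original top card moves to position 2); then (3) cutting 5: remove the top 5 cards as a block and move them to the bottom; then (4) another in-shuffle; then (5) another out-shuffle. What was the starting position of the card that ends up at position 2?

5

Undo the operations in reverse order, starting from position 2:
  undo op 5 (out-shuffle, from bottom half): 2 ← 4
  undo op 4 (in-shuffle, from top half): 4 ← 2
  undo op 3 (cut 5): 2 ← 1
  undo op 2 (in-shuffle, from bottom half): 1 ← 4
  undo op 1 (out-shuffle, from bottom half): 4 ← 5
So the card at position 2 came from original position 5.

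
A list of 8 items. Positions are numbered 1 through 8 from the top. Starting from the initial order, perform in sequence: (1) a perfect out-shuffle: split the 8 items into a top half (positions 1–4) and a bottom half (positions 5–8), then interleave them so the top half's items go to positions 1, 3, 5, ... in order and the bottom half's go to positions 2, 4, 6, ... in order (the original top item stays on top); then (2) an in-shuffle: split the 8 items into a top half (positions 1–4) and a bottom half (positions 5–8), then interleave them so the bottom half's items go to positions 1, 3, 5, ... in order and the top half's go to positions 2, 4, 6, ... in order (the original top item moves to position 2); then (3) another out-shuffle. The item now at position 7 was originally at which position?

Undo the operations in reverse order, starting from position 7:
  undo op 3 (out-shuffle, from top half): 7 ← 4
  undo op 2 (in-shuffle, from top half): 4 ← 2
  undo op 1 (out-shuffle, from bottom half): 2 ← 5
So the item at position 7 came from original position 5.

5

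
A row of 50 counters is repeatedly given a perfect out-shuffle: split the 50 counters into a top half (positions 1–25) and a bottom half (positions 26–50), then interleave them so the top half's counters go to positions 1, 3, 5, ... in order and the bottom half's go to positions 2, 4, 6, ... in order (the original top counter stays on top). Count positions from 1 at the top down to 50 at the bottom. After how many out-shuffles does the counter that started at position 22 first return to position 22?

3

Follow position 22 under repeated out-shuffles:
22 → 43 → 36 → 22
It first returns after 3 out-shuffles.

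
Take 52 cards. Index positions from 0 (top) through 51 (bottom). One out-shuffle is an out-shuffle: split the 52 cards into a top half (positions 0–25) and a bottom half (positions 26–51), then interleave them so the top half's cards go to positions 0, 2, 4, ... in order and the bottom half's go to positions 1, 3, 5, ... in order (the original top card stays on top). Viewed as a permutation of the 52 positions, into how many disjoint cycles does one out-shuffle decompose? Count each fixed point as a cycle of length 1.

Trace each unvisited position around until it returns:
(0) (1 2 4 8 16 32 13 26) (3 6 12 24 48 45 39 27) (5 10 20 40 29 7 14 28) (9 18 36 21 42 33 15 30) (11 22 44 37 23 46 41 31) (17 34) (19 38 25 50 49 47 43 35) ... plus 1 more
9 cycles in total.

9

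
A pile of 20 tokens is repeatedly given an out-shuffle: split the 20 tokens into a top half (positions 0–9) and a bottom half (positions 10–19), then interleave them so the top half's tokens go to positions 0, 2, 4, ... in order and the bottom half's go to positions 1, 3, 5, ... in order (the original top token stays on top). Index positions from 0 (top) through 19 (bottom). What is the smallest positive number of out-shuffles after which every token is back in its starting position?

The out-shuffle permutes the 20 positions with cycle lengths [1, 1, 18].
Every token is home exactly when every cycle has completed a whole number of laps, i.e. after lcm(1, 18) = 18 out-shuffles.

18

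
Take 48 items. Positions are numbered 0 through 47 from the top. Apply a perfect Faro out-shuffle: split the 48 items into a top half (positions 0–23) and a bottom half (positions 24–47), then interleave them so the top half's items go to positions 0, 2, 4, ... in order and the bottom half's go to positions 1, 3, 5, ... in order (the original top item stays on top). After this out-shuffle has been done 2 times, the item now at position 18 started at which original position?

Work backwards from position 18, undoing one out-shuffle at a time:
18 ← 9 ← 28
So the item now at position 18 started at position 28.

28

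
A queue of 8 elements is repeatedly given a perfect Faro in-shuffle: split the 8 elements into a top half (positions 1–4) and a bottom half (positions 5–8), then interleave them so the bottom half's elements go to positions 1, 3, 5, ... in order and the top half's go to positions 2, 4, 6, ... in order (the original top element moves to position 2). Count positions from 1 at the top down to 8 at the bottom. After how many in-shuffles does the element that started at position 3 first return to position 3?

Follow position 3 under repeated in-shuffles:
3 → 6 → 3
It first returns after 2 in-shuffles.

2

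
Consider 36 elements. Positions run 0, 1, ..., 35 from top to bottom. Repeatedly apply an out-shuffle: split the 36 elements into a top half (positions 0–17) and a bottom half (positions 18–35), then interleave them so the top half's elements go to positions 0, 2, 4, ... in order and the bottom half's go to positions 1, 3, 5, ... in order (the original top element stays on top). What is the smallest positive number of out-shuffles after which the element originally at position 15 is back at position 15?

Follow position 15 under repeated out-shuffles:
15 → 30 → 25 → 15
It first returns after 3 out-shuffles.

3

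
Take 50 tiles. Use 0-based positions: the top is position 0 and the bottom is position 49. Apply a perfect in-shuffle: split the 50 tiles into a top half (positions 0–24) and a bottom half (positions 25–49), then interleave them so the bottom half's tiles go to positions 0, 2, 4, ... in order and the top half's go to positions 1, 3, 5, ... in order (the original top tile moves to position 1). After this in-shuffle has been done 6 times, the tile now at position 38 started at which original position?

2

Work backwards from position 38, undoing one in-shuffle at a time:
38 ← 44 ← 47 ← 23 ← 11 ← 5 ← 2
So the tile now at position 38 started at position 2.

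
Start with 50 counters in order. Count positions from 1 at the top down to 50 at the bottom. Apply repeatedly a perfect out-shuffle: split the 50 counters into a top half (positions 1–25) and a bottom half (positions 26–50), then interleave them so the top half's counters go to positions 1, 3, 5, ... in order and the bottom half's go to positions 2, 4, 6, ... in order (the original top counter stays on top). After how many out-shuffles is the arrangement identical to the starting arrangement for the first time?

21

The out-shuffle permutes the 50 positions with cycle lengths [1, 1, 3, 3, 21, 21].
Every counter is home exactly when every cycle has completed a whole number of laps, i.e. after lcm(1, 3, 21) = 21 out-shuffles.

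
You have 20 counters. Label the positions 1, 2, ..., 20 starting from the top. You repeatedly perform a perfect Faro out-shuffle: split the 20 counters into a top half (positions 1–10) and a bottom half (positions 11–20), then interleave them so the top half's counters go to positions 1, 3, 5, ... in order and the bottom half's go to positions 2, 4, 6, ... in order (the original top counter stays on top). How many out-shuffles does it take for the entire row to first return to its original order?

The out-shuffle permutes the 20 positions with cycle lengths [1, 1, 18].
Every counter is home exactly when every cycle has completed a whole number of laps, i.e. after lcm(1, 18) = 18 out-shuffles.

18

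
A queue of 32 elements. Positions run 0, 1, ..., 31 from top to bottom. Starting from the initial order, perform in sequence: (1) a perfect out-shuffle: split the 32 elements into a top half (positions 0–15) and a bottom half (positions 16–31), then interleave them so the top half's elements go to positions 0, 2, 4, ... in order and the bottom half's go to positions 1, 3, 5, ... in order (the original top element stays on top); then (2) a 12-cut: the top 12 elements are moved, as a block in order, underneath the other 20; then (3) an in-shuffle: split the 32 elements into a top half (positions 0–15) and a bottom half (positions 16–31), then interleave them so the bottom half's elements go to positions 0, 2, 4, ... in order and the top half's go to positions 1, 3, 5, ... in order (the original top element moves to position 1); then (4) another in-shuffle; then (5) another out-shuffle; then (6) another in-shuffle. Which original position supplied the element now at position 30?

25

Undo the operations in reverse order, starting from position 30:
  undo op 6 (in-shuffle, from bottom half): 30 ← 31
  undo op 5 (out-shuffle, from bottom half): 31 ← 31
  undo op 4 (in-shuffle, from top half): 31 ← 15
  undo op 3 (in-shuffle, from top half): 15 ← 7
  undo op 2 (cut 12): 7 ← 19
  undo op 1 (out-shuffle, from bottom half): 19 ← 25
So the element at position 30 came from original position 25.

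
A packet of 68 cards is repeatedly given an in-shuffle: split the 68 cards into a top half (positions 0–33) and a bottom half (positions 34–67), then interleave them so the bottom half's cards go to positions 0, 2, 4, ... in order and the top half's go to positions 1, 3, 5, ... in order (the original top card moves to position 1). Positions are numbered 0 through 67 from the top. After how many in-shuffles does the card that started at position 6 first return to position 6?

22

Follow position 6 under repeated in-shuffles:
6 → 13 → 27 → 55 → 42 → 16 → 33 → 67 → ... → 6 (length 22)
It first returns after 22 in-shuffles.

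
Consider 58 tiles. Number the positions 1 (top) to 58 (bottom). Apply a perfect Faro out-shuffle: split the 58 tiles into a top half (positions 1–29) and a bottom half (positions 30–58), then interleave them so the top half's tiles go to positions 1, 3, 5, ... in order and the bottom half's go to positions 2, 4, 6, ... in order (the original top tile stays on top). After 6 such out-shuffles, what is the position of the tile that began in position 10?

7

Track the tile's position through each out-shuffle:
10 → 19 → 37 → 16 → 31 → 4 → 7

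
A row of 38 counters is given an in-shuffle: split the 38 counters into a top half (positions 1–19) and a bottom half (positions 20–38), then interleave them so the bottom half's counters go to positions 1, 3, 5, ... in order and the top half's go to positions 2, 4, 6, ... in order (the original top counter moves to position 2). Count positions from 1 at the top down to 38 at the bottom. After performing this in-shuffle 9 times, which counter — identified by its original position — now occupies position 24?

36

Work backwards from position 24, undoing one in-shuffle at a time:
24 ← 12 ← 6 ← 3 ← 21 ← 30 ← 15 ← 27 ← 33 ← 36
So the counter now at position 24 started at position 36.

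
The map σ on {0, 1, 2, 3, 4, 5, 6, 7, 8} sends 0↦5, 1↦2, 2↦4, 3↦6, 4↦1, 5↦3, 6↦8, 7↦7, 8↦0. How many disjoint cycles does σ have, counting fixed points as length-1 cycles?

Cycle decomposition: (0 5 3 6 8) (1 2 4) (7).
3 cycles.

3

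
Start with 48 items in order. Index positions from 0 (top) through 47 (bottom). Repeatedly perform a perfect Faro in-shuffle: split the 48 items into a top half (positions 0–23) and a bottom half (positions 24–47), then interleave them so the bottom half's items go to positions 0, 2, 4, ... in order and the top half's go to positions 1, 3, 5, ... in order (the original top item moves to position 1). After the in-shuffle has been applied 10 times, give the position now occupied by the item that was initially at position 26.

11

Track the item's position through each in-shuffle:
26 → 4 → 9 → 19 → 39 → 30 → 12 → 25 → 2 → 5 → 11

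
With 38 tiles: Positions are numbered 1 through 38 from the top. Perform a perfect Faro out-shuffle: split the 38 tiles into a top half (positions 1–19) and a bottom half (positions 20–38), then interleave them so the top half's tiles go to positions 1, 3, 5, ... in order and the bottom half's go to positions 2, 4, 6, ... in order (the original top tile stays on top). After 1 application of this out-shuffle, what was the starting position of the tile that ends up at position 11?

Work backwards from position 11, undoing one out-shuffle at a time:
11 ← 6
So the tile now at position 11 started at position 6.

6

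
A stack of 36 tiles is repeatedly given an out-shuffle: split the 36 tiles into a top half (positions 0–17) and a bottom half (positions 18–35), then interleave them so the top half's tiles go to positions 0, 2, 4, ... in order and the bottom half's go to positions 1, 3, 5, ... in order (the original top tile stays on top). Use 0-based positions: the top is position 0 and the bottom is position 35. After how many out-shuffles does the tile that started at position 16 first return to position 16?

12

Follow position 16 under repeated out-shuffles:
16 → 32 → 29 → 23 → 11 → 22 → 9 → 18 → 1 → 2 → 4 → 8 → 16
It first returns after 12 out-shuffles.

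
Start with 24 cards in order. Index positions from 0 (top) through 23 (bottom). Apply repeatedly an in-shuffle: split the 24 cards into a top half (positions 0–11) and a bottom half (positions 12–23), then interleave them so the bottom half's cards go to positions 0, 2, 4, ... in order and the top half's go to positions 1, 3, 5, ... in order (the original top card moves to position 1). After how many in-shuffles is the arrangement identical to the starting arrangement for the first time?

The in-shuffle permutes the 24 positions with cycle lengths [4, 20].
Every card is home exactly when every cycle has completed a whole number of laps, i.e. after lcm(4, 20) = 20 in-shuffles.

20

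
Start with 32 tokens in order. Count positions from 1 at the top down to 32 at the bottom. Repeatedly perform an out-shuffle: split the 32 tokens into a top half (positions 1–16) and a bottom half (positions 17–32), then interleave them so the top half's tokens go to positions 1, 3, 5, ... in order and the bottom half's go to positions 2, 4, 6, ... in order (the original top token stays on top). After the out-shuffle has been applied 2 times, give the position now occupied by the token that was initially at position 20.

Track the token's position through each out-shuffle:
20 → 8 → 15

15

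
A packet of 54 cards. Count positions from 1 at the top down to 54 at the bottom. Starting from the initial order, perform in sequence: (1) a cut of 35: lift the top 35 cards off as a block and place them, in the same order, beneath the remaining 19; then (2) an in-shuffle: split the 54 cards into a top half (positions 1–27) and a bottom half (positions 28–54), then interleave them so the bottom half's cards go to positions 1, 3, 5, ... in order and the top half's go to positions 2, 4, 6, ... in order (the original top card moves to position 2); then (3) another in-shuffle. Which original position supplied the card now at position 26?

Undo the operations in reverse order, starting from position 26:
  undo op 3 (in-shuffle, from top half): 26 ← 13
  undo op 2 (in-shuffle, from bottom half): 13 ← 34
  undo op 1 (cut 35): 34 ← 15
So the card at position 26 came from original position 15.

15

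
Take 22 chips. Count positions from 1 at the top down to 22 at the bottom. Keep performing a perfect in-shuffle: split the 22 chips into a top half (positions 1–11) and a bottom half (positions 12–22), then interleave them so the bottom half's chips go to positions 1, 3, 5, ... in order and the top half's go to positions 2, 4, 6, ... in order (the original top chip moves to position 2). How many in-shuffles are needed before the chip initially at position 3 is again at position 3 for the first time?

11

Follow position 3 under repeated in-shuffles:
3 → 6 → 12 → 1 → 2 → 4 → 8 → 16 → 9 → 18 → 13 → 3
It first returns after 11 in-shuffles.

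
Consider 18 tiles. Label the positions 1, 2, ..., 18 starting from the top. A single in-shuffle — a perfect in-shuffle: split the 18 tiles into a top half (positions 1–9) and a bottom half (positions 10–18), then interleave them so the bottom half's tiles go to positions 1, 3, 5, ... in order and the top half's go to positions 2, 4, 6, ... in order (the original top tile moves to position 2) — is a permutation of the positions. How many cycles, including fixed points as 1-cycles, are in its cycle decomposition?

1

Trace each unvisited position around until it returns:
(1 2 4 8 16 13 ... len 18)
1 cycle in total.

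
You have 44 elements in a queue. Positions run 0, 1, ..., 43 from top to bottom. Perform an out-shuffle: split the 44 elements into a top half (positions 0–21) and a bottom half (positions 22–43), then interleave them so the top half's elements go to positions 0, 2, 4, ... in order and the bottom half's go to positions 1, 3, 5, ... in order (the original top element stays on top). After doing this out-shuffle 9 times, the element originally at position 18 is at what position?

14

Track the element's position through each out-shuffle:
18 → 36 → 29 → 15 → 30 → 17 → 34 → 25 → 7 → 14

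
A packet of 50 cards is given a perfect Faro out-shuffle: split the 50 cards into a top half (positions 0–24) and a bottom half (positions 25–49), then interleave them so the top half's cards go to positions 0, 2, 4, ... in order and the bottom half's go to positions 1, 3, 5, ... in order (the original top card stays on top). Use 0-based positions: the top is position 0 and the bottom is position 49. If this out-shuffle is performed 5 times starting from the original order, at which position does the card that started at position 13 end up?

24

Track the card's position through each out-shuffle:
13 → 26 → 3 → 6 → 12 → 24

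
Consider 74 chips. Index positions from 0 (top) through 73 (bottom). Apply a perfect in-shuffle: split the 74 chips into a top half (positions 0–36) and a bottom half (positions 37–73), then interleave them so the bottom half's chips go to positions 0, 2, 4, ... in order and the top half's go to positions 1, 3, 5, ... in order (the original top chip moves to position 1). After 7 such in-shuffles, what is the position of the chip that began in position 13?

66

Track the chip's position through each in-shuffle:
13 → 27 → 55 → 36 → 73 → 72 → 70 → 66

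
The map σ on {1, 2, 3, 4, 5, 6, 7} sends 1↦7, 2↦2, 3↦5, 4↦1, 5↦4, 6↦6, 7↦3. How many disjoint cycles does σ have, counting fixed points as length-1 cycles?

3

Cycle decomposition: (1 7 3 5 4) (2) (6).
3 cycles.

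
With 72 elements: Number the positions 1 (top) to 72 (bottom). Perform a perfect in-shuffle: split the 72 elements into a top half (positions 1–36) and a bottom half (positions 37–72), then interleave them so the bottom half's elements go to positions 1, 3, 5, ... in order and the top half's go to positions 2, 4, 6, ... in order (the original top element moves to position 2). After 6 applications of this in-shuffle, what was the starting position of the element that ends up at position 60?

Work backwards from position 60, undoing one in-shuffle at a time:
60 ← 30 ← 15 ← 44 ← 22 ← 11 ← 42
So the element now at position 60 started at position 42.

42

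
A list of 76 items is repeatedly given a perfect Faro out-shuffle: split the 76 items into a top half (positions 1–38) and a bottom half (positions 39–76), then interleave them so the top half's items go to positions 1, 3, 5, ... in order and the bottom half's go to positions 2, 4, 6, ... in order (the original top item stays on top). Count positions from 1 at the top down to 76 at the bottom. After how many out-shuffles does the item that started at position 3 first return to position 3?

20

Follow position 3 under repeated out-shuffles:
3 → 5 → 9 → 17 → 33 → 65 → 54 → 32 → 63 → 50 → 24 → 47 → 18 → 35 → 69 → 62 → 48 → 20 → 39 → 2 → 3
It first returns after 20 out-shuffles.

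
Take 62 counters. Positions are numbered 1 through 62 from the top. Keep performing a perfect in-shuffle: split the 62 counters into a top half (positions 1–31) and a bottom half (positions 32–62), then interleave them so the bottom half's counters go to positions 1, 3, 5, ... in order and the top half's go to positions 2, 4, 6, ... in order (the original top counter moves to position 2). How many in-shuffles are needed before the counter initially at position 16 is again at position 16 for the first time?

Follow position 16 under repeated in-shuffles:
16 → 32 → 1 → 2 → 4 → 8 → 16
It first returns after 6 in-shuffles.

6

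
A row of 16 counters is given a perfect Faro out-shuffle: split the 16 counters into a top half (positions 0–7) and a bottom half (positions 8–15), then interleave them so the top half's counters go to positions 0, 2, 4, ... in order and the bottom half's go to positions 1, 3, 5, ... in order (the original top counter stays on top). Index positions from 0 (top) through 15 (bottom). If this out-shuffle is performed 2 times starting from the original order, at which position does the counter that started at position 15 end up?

Position 15 is a fixed point of every out-shuffle, so the counter never moves.

15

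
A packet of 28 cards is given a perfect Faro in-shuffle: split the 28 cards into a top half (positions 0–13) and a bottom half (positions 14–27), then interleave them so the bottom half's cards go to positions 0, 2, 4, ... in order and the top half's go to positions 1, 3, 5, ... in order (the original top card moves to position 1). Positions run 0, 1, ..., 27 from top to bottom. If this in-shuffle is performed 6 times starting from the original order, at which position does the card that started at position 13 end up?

Track the card's position through each in-shuffle:
13 → 27 → 26 → 24 → 20 → 12 → 25

25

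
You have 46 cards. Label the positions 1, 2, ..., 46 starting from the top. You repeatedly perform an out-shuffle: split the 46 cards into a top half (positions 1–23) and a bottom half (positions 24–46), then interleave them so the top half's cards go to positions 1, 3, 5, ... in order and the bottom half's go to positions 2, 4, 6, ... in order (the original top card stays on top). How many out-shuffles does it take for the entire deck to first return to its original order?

12

The out-shuffle permutes the 46 positions with cycle lengths [1, 1, 2, 4, 4, 4, 6, 12, 12].
Every card is home exactly when every cycle has completed a whole number of laps, i.e. after lcm(1, 2, 4, 6, 12) = 12 out-shuffles.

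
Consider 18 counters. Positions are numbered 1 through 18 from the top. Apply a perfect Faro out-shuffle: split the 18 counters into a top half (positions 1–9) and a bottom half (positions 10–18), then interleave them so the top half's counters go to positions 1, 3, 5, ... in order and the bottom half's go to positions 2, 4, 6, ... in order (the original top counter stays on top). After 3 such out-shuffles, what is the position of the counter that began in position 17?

10

Track the counter's position through each out-shuffle:
17 → 16 → 14 → 10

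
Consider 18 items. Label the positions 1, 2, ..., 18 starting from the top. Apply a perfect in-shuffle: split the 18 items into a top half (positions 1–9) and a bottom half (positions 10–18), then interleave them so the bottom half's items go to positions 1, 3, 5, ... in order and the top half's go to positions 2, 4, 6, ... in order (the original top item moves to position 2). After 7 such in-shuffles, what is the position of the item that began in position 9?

12

Track the item's position through each in-shuffle:
9 → 18 → 17 → 15 → 11 → 3 → 6 → 12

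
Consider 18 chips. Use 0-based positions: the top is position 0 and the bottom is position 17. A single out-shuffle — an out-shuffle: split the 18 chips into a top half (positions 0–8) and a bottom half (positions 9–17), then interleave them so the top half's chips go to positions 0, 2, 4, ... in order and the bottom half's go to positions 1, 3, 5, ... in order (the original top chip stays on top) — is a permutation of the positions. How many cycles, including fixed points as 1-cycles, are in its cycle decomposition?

4

Trace each unvisited position around until it returns:
(0) (1 2 4 8 16 15 13 9) (3 6 12 7 14 11 5 10) (17)
4 cycles in total.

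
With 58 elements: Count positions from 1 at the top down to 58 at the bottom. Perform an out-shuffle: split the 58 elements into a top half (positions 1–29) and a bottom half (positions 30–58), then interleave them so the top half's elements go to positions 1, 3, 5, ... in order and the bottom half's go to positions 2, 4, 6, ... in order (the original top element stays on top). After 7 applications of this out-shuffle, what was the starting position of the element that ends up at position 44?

57

Work backwards from position 44, undoing one out-shuffle at a time:
44 ← 51 ← 26 ← 42 ← 50 ← 54 ← 56 ← 57
So the element now at position 44 started at position 57.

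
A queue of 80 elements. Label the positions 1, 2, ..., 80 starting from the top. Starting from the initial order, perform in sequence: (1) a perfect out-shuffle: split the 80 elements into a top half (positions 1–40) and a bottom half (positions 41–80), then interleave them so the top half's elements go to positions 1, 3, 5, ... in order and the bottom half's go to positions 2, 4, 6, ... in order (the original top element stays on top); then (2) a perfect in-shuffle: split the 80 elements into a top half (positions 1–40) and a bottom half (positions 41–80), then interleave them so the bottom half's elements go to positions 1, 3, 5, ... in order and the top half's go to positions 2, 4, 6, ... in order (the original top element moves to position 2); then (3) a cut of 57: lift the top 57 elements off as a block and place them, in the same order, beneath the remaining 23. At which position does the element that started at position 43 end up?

35

Track the element from position 43 forward through each operation:
  after op 1 (out-shuffle): 43 → 6
  after op 2 (in-shuffle): 6 → 12
  after op 3 (cut 57): 12 → 35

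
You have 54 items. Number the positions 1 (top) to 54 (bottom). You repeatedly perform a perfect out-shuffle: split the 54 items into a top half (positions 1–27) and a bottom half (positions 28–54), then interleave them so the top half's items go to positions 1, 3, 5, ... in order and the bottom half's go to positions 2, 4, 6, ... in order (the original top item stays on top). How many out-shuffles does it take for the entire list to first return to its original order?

52

The out-shuffle permutes the 54 positions with cycle lengths [1, 1, 52].
Every item is home exactly when every cycle has completed a whole number of laps, i.e. after lcm(1, 52) = 52 out-shuffles.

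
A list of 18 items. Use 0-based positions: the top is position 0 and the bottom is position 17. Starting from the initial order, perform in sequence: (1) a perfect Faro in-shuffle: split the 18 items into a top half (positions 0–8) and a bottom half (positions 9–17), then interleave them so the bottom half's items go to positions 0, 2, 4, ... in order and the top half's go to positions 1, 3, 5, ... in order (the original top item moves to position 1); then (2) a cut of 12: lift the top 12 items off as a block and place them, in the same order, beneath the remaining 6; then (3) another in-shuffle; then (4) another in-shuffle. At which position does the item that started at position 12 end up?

Track the item from position 12 forward through each operation:
  after op 1 (in-shuffle): 12 → 6
  after op 2 (cut 12): 6 → 12
  after op 3 (in-shuffle): 12 → 6
  after op 4 (in-shuffle): 6 → 13

13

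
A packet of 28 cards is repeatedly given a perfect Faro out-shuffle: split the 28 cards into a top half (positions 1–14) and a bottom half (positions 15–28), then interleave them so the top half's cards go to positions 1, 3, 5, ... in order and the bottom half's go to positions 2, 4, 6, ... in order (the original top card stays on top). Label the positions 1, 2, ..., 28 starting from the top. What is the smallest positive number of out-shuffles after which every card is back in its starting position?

18

The out-shuffle permutes the 28 positions with cycle lengths [1, 1, 2, 6, 18].
Every card is home exactly when every cycle has completed a whole number of laps, i.e. after lcm(1, 2, 6, 18) = 18 out-shuffles.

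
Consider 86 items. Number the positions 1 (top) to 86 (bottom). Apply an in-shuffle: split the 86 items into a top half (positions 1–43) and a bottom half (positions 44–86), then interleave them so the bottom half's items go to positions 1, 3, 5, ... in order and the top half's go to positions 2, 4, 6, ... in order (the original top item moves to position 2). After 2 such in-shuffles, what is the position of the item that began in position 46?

10

Track the item's position through each in-shuffle:
46 → 5 → 10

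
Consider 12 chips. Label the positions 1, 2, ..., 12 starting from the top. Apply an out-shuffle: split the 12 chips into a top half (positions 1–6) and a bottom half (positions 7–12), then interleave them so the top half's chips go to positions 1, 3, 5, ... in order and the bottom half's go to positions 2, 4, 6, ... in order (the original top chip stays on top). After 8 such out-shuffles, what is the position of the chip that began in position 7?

8

Track the chip's position through each out-shuffle:
7 → 2 → 3 → 5 → 9 → 6 → 11 → 10 → 8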